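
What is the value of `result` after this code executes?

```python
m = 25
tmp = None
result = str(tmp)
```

m = 25; tmp = None; result = 'None'

'None'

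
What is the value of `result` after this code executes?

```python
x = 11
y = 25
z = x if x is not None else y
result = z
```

x = 11; y = 25; z = 11; result = 11

11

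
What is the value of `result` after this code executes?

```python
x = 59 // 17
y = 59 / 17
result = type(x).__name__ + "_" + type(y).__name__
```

x is int; y is float; result = 'int_float'

'int_float'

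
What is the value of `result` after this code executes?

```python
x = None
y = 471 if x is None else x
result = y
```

x = None; y = 471; result = 471

471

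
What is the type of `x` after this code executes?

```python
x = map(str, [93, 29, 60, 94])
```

map() returns a map object

map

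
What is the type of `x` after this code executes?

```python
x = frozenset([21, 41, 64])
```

frozenset() returns frozenset

frozenset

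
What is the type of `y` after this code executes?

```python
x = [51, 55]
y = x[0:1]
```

Slicing a list returns a list

list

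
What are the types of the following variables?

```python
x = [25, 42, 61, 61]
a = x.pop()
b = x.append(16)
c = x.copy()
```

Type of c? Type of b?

copy() returns list; append() returns None

list, NoneType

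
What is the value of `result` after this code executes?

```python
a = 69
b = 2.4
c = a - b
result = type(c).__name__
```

a is int; b is float; c is float; result = 'float'

'float'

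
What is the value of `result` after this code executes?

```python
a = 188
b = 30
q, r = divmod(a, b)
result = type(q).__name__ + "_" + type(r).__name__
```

a is int; b is int; q is int; r is int; result = 'int_int'

'int_int'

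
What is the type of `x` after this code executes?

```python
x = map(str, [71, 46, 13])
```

map() returns a map object

map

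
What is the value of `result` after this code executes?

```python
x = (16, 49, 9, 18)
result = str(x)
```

x = (16, 49, 9, 18); result = '(16, 49, 9, 18)'

'(16, 49, 9, 18)'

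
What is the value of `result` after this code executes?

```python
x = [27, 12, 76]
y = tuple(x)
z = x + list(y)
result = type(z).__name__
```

x is list; y is tuple; z is list; result = 'list'

'list'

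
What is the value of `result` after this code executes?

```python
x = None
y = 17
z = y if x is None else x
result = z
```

x = None; y = 17; z = 17; result = 17

17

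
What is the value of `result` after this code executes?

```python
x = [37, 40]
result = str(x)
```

x = [37, 40]; result = '[37, 40]'

'[37, 40]'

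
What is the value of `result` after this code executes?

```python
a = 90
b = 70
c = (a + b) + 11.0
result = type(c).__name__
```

a is int; b is int; c is float; result = 'float'

'float'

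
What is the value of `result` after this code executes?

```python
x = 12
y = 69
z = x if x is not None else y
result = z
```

x = 12; y = 69; z = 12; result = 12

12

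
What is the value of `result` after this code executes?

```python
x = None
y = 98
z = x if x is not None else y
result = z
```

x = None; y = 98; z = 98; result = 98

98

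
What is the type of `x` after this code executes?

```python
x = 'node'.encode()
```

str.encode() returns bytes

bytes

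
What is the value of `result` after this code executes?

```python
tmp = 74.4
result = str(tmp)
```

tmp = 74.4; result = '74.4'

'74.4'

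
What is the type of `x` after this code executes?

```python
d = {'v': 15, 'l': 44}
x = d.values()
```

.values() returns dict_values view

dict_values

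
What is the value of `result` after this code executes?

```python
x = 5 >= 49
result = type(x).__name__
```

x is bool; result = 'bool'

'bool'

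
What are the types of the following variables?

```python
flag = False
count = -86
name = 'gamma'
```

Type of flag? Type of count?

flag is assigned the constant False, which has type bool; count is assigned a bare integer (no decimal point), so it is an int

bool, int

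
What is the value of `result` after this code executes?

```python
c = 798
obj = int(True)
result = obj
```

c = 798; obj = 1; result = 1

1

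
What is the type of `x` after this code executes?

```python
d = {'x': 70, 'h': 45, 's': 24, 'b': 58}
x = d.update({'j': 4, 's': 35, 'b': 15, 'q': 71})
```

dict.update() returns None

NoneType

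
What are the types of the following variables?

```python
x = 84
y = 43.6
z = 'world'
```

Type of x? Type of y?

x is assigned a bare integer (no decimal point), so it is an int; y is assigned a number with a decimal point, so it is a float

int, float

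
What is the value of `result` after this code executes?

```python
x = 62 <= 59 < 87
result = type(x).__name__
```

x is bool; result = 'bool'

'bool'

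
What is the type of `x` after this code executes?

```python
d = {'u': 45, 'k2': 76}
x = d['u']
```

Accessing dict[str, int] with str key returns int

int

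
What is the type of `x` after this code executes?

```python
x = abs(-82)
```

abs() of int returns int

int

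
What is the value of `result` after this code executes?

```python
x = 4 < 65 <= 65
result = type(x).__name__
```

x is bool; result = 'bool'

'bool'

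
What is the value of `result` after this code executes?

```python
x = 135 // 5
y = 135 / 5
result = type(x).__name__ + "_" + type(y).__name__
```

x is int; y is float; result = 'int_float'

'int_float'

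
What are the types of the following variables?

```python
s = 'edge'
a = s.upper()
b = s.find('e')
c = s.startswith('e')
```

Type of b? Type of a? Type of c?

find() returns int; upper() returns str; startswith() returns bool

int, str, bool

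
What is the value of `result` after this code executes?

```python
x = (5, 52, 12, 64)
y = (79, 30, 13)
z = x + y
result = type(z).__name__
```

x is tuple; y is tuple; z is tuple; result = 'tuple'

'tuple'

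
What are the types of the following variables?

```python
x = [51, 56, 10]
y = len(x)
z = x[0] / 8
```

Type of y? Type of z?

len() returns int; int / int = float

int, float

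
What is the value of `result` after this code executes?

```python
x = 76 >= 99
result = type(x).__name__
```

x is bool; result = 'bool'

'bool'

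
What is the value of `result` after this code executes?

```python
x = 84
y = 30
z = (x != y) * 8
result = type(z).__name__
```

x is int; y is int; z is int; result = 'int'

'int'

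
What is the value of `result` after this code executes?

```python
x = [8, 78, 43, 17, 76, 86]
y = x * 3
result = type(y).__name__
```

x is list; y is list; result = 'list'

'list'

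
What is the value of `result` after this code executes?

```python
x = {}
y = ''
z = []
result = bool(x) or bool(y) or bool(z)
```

x = {}; y = ''; z = []; result = False

False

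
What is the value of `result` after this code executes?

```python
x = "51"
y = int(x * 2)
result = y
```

x = '51'; y = 5151; result = 5151

5151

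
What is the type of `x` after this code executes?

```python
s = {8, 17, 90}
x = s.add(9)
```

set.add() returns None (mutates in place)

NoneType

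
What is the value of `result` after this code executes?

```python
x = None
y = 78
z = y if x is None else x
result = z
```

x = None; y = 78; z = 78; result = 78

78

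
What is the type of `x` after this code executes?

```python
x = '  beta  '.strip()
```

str.strip() returns str

str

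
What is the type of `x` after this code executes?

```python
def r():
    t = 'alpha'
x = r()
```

Function without return returns None

NoneType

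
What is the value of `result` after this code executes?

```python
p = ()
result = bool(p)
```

p = (); result = False

False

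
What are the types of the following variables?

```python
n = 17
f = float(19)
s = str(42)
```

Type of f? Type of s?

f is assigned the result of calling float(), which returns a float; s is assigned the result of calling str(), which returns a str

float, str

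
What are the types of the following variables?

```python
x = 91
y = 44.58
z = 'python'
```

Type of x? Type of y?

x is assigned a bare integer (no decimal point), so it is an int; y is assigned a number with a decimal point, so it is a float

int, float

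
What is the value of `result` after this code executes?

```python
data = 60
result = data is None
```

data = 60; result = False

False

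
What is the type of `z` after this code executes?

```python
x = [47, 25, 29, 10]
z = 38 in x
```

'in' operator returns bool

bool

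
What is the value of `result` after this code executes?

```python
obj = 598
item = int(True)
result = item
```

obj = 598; item = 1; result = 1

1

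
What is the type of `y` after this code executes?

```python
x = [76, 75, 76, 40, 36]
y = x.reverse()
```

list.reverse() returns None

NoneType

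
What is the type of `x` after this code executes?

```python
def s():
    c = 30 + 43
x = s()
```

Function without return returns None

NoneType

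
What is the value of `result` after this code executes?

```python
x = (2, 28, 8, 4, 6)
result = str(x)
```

x = (2, 28, 8, 4, 6); result = '(2, 28, 8, 4, 6)'

'(2, 28, 8, 4, 6)'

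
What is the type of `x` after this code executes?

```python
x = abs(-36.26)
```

abs() of float returns float

float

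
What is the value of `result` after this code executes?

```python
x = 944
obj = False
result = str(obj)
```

x = 944; obj = False; result = 'False'

'False'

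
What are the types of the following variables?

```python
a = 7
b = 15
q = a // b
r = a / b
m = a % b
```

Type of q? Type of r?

// returns int; / returns float

int, float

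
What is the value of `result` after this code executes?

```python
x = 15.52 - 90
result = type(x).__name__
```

x is float; result = 'float'

'float'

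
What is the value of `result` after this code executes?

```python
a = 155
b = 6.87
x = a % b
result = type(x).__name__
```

a is int; b is float; x is float; result = 'float'

'float'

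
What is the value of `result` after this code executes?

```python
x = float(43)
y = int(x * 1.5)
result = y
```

x = 43.0; y = 64; result = 64

64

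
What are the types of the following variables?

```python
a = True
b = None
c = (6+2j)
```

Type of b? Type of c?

b is assigned None, whose type is NoneType; c is assigned (6+2j), an int plus an imaginary literal (j suffix), which evaluates to complex

NoneType, complex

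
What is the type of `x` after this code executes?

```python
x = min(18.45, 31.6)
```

min() of floats returns float

float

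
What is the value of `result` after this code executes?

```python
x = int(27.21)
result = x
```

x = 27; result = 27

27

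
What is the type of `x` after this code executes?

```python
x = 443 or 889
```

'or' returns first truthy value (int)

int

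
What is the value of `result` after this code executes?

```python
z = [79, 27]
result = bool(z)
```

z = [79, 27]; result = True

True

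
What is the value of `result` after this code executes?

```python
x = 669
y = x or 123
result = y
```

x = 669; y = 669; result = 669

669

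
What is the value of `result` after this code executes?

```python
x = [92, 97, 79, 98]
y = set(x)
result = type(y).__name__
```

x is list; y is set; result = 'set'

'set'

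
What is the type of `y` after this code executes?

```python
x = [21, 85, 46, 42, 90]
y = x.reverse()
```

list.reverse() returns None

NoneType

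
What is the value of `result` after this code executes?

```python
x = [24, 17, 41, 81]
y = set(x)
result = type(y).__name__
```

x is list; y is set; result = 'set'

'set'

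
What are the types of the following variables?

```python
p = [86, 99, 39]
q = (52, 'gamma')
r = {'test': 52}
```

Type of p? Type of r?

p is assigned a list literal (square brackets); r is assigned a dict literal ({key: value})

list, dict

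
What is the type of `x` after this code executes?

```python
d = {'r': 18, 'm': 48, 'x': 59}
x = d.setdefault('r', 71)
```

dict.setdefault() returns the (existing or default) value

int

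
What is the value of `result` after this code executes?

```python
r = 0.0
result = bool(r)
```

r = 0.0; result = False

False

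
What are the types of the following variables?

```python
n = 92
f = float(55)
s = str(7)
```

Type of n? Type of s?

n is assigned a bare integer (no decimal point), so it is an int; s is assigned the result of calling str(), which returns a str

int, str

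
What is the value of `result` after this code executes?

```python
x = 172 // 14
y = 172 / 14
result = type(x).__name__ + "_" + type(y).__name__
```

x is int; y is float; result = 'int_float'

'int_float'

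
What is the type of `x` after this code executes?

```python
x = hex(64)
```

hex() returns str representation

str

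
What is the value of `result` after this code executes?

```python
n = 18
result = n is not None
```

n = 18; result = True

True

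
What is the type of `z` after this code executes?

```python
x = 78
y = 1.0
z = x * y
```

int * float = float

float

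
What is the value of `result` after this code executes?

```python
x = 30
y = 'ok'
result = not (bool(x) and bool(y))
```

x = 30; y = 'ok'; result = False

False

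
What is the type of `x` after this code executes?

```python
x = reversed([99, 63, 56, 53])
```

reversed() on a list returns list_reverseiterator

list_reverseiterator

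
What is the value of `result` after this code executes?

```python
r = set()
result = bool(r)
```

r = set(); result = False

False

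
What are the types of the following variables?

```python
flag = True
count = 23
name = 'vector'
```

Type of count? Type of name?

count is assigned a bare integer (no decimal point), so it is an int; name is assigned a quoted string literal, so it is a str

int, str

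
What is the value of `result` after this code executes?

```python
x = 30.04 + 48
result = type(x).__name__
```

x is float; result = 'float'

'float'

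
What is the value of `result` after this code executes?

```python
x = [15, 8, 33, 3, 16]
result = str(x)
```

x = [15, 8, 33, 3, 16]; result = '[15, 8, 33, 3, 16]'

'[15, 8, 33, 3, 16]'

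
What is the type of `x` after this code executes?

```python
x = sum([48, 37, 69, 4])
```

sum() of ints returns int

int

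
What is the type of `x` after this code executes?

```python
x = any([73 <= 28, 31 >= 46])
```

any() returns bool

bool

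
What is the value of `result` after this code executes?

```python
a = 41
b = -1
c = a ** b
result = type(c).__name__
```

a is int; b is int; c is float; result = 'float'

'float'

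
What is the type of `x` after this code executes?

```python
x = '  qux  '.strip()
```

str.strip() returns str

str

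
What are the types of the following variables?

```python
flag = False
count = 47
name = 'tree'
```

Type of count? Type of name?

count is assigned a bare integer (no decimal point), so it is an int; name is assigned a quoted string literal, so it is a str

int, str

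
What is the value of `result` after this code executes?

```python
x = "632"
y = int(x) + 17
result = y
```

x = '632'; y = 649; result = 649

649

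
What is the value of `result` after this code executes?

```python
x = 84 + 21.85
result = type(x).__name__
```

x is float; result = 'float'

'float'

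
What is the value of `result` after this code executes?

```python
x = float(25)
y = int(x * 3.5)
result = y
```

x = 25.0; y = 87; result = 87

87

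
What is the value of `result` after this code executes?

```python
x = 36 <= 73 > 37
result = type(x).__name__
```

x is bool; result = 'bool'

'bool'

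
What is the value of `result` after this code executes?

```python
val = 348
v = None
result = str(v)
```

val = 348; v = None; result = 'None'

'None'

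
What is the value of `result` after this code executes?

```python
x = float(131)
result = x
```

x = 131.0; result = 131.0

131.0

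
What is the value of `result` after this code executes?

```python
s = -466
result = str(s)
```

s = -466; result = '-466'

'-466'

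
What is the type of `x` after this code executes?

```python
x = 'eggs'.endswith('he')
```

str.endswith() returns bool

bool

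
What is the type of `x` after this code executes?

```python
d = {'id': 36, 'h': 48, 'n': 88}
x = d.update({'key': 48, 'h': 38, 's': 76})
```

dict.update() returns None

NoneType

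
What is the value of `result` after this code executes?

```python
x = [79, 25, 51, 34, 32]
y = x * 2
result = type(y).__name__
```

x is list; y is list; result = 'list'

'list'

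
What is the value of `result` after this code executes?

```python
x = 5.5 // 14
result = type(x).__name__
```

x is float; result = 'float'

'float'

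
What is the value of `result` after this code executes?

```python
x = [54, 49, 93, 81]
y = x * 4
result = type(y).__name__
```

x is list; y is list; result = 'list'

'list'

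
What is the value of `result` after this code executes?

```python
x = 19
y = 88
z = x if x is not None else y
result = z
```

x = 19; y = 88; z = 19; result = 19

19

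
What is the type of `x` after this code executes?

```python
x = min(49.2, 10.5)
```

min() of floats returns float

float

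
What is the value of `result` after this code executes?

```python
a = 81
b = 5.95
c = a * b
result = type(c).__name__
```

a is int; b is float; c is float; result = 'float'

'float'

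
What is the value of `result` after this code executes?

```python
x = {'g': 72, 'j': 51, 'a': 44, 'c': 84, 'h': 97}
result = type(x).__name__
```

x is dict; result = 'dict'

'dict'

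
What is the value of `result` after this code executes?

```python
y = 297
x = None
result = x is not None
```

y = 297; x = None; result = False

False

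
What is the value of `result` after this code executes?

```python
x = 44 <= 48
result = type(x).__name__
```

x is bool; result = 'bool'

'bool'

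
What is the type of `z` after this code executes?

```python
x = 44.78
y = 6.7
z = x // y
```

float // float = float

float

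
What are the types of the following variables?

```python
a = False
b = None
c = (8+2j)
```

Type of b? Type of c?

b is assigned None, whose type is NoneType; c is assigned (8+2j), an int plus an imaginary literal (j suffix), which evaluates to complex

NoneType, complex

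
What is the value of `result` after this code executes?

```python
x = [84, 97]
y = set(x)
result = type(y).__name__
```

x is list; y is set; result = 'set'

'set'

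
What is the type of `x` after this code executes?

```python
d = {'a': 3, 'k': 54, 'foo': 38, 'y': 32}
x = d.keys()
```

.keys() returns dict_keys view

dict_keys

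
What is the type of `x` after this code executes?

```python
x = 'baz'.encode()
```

str.encode() returns bytes

bytes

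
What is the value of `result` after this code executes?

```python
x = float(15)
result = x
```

x = 15.0; result = 15.0

15.0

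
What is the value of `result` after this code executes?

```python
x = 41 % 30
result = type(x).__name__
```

x is int; result = 'int'

'int'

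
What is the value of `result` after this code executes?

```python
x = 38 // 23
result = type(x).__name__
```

x is int; result = 'int'

'int'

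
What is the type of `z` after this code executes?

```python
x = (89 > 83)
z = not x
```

'not' returns bool

bool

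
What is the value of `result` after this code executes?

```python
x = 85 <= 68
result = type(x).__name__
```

x is bool; result = 'bool'

'bool'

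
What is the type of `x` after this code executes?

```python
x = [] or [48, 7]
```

'or' returns first truthy value (list)

list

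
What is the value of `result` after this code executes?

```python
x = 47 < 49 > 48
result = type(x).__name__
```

x is bool; result = 'bool'

'bool'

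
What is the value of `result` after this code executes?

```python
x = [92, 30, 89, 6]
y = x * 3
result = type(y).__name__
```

x is list; y is list; result = 'list'

'list'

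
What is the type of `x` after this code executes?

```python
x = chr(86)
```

chr() returns str (single char)

str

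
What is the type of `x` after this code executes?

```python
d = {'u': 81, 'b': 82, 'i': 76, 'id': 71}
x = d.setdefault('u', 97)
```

dict.setdefault() returns the (existing or default) value

int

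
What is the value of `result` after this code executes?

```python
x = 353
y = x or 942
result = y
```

x = 353; y = 353; result = 353

353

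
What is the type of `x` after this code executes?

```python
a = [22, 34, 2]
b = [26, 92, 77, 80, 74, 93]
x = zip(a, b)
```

zip() returns a zip object

zip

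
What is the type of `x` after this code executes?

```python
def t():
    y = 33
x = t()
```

Function without return returns None

NoneType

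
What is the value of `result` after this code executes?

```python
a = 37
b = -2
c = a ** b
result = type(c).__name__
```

a is int; b is int; c is float; result = 'float'

'float'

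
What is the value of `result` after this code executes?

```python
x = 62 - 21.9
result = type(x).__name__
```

x is float; result = 'float'

'float'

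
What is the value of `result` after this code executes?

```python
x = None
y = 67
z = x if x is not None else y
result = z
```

x = None; y = 67; z = 67; result = 67

67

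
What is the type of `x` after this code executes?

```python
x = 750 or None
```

'or' returns first truthy value

int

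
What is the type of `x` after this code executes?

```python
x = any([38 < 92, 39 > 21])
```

any() returns bool

bool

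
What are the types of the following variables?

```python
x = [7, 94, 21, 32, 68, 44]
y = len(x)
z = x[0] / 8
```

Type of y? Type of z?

len() returns int; int / int = float

int, float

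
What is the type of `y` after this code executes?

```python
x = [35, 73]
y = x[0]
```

Indexing list[int] returns int

int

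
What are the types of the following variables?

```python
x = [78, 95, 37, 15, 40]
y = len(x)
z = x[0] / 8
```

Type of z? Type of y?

int / int = float; len() returns int

float, int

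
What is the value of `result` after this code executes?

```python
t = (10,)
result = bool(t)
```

t = (10,); result = True

True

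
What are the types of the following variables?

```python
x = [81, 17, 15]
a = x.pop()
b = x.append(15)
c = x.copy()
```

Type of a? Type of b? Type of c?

pop() returns element; append() returns None; copy() returns list

int, NoneType, list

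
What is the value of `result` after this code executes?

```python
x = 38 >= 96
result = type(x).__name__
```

x is bool; result = 'bool'

'bool'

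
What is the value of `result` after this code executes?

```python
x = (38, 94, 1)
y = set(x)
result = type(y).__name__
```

x is tuple; y is set; result = 'set'

'set'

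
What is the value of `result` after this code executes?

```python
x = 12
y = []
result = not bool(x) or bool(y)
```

x = 12; y = []; result = False

False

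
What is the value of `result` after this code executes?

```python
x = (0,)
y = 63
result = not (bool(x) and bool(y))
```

x = (0,); y = 63; result = False

False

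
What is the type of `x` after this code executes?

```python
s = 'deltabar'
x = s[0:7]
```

Slicing a str returns str

str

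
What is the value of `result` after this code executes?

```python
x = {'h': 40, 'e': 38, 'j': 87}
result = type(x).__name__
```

x is dict; result = 'dict'

'dict'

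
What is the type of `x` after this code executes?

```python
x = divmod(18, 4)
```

divmod() returns tuple of (quotient, remainder)

tuple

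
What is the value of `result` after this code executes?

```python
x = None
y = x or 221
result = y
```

x = None; y = 221; result = 221

221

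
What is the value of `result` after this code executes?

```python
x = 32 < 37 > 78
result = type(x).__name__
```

x is bool; result = 'bool'

'bool'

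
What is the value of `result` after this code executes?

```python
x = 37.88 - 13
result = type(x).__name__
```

x is float; result = 'float'

'float'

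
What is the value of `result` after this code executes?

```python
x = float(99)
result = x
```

x = 99.0; result = 99.0

99.0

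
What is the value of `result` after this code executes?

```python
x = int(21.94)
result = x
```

x = 21; result = 21

21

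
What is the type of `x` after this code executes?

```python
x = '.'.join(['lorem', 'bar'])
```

str.join() returns str

str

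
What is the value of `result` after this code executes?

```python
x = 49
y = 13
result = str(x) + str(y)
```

x = 49; y = 13; result = '4913'

'4913'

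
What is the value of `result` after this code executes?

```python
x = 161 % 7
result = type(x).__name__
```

x is int; result = 'int'

'int'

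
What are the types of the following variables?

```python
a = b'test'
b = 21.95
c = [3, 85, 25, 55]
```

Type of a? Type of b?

a is assigned a bytes literal (b'...' prefix); b is assigned a number with a decimal point, so it is a float

bytes, float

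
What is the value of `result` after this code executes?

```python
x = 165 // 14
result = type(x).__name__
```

x is int; result = 'int'

'int'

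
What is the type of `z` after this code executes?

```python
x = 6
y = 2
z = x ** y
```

positive int ** positive int = int

int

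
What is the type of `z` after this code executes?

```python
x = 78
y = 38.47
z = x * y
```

int * float = float

float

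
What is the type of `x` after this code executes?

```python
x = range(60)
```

range() returns a range object

range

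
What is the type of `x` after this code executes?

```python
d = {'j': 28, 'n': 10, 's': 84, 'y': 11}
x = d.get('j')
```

dict.get() returns value type when found

int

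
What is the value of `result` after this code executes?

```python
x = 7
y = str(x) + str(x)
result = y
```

x = 7; y = '77'; result = '77'

'77'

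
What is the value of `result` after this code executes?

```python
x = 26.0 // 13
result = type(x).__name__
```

x is float; result = 'float'

'float'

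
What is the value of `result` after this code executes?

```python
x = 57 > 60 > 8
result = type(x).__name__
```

x is bool; result = 'bool'

'bool'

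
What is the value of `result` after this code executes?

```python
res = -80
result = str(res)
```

res = -80; result = '-80'

'-80'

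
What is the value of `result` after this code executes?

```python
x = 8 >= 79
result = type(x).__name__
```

x is bool; result = 'bool'

'bool'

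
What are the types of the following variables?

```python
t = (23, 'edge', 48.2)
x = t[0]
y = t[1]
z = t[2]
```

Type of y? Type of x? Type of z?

tuple[1] is str; tuple[0] is int; tuple[2] is float

str, int, float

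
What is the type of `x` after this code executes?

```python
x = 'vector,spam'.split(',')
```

str.split() returns list

list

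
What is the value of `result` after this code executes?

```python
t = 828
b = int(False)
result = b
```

t = 828; b = 0; result = 0

0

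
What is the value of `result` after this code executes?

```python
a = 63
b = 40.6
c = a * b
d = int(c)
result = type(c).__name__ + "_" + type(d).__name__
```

a is int; b is float; c is float; d is int; result = 'float_int'

'float_int'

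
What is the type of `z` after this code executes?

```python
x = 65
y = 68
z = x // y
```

int // int = int

int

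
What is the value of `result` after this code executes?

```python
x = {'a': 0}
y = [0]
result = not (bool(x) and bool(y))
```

x = {'a': 0}; y = [0]; result = False

False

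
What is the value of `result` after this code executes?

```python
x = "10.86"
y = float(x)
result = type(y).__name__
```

x is str; y is float; result = 'float'

'float'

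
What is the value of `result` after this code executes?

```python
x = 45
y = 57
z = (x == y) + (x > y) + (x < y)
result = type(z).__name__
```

x is int; y is int; z is int; result = 'int'

'int'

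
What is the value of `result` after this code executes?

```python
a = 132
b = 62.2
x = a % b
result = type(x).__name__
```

a is int; b is float; x is float; result = 'float'

'float'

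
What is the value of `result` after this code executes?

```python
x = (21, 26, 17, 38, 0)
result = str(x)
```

x = (21, 26, 17, 38, 0); result = '(21, 26, 17, 38, 0)'

'(21, 26, 17, 38, 0)'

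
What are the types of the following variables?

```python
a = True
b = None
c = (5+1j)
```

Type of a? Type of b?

a is assigned the constant True, which has type bool; b is assigned None, whose type is NoneType

bool, NoneType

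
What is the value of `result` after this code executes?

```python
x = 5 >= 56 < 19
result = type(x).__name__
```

x is bool; result = 'bool'

'bool'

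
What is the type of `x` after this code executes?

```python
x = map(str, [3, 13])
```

map() returns a map object

map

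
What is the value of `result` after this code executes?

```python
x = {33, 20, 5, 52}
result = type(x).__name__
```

x is set; result = 'set'

'set'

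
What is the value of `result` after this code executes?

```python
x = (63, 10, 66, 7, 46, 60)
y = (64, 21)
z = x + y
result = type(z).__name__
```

x is tuple; y is tuple; z is tuple; result = 'tuple'

'tuple'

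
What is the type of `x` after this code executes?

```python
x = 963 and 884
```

'and' with truthy values returns last operand (int)

int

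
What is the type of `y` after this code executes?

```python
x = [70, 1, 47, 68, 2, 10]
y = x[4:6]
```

Slicing a list returns a list

list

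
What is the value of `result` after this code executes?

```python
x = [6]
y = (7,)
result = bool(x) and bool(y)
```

x = [6]; y = (7,); result = True

True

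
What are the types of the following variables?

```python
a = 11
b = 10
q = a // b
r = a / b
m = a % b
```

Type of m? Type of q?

% of ints returns int; // returns int

int, int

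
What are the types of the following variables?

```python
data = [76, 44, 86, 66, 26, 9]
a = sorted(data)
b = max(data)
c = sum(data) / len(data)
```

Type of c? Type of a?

int / int = float; sorted() returns list

float, list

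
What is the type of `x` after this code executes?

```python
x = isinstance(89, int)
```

isinstance() returns bool

bool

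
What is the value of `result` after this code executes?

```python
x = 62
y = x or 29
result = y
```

x = 62; y = 62; result = 62

62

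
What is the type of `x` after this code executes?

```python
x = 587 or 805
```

'or' returns first truthy value (int)

int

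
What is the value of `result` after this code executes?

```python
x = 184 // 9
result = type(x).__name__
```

x is int; result = 'int'

'int'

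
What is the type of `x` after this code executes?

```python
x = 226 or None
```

'or' returns first truthy value

int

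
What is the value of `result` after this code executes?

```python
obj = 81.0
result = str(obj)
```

obj = 81.0; result = '81.0'

'81.0'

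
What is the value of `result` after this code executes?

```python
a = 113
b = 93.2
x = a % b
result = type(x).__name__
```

a is int; b is float; x is float; result = 'float'

'float'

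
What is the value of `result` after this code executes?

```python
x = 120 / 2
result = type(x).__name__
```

x is float; result = 'float'

'float'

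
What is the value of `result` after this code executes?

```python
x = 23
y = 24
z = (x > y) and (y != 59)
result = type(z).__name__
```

x is int; y is int; z is bool; result = 'bool'

'bool'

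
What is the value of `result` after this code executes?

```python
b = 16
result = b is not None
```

b = 16; result = True

True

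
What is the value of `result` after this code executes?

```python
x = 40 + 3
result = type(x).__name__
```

x is int; result = 'int'

'int'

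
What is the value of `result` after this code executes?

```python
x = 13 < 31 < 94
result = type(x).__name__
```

x is bool; result = 'bool'

'bool'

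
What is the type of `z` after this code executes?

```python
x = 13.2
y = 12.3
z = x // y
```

float // float = float

float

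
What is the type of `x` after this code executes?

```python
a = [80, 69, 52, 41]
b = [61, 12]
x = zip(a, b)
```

zip() returns a zip object

zip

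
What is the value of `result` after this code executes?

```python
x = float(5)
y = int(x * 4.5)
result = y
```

x = 5.0; y = 22; result = 22

22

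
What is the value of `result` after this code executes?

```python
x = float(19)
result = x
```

x = 19.0; result = 19.0

19.0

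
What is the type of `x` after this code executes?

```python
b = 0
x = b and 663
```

'and' returns first falsy value (0 is int)

int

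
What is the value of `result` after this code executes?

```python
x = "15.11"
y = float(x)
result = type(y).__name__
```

x is str; y is float; result = 'float'

'float'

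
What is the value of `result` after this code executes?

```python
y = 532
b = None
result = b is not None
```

y = 532; b = None; result = False

False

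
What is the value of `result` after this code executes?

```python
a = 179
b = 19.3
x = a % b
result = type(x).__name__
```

a is int; b is float; x is float; result = 'float'

'float'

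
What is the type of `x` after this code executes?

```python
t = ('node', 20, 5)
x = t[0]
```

Index 0 of tuple is a str literal

str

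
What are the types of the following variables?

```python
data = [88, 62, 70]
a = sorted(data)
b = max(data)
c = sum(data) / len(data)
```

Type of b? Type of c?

max of ints returns int; int / int = float

int, float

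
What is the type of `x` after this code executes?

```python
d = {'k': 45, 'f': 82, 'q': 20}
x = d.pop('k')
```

dict.pop() returns the value

int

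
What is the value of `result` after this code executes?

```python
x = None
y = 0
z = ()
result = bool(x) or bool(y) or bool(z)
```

x = None; y = 0; z = (); result = False

False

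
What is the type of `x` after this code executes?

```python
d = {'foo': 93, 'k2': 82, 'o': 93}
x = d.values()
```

.values() returns dict_values view

dict_values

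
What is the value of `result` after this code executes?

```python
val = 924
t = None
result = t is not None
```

val = 924; t = None; result = False

False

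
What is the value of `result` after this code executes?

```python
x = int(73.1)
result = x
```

x = 73; result = 73

73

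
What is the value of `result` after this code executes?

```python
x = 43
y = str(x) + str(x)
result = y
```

x = 43; y = '4343'; result = '4343'

'4343'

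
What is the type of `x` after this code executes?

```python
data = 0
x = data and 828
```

'and' returns first falsy value (0 is int)

int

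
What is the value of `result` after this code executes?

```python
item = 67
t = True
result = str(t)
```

item = 67; t = True; result = 'True'

'True'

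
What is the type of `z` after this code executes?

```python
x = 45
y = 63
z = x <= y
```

Comparison returns bool

bool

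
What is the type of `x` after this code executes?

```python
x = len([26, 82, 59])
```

len() always returns int

int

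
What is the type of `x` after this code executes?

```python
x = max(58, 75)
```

max() of ints returns int

int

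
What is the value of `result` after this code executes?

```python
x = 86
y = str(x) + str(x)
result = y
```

x = 86; y = '8686'; result = '8686'

'8686'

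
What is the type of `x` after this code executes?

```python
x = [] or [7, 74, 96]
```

'or' returns first truthy value (list)

list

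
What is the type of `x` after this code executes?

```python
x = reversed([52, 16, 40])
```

reversed() on a list returns list_reverseiterator

list_reverseiterator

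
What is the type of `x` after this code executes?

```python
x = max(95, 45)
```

max() of ints returns int

int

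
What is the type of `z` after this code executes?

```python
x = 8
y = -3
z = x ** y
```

int ** negative = float

float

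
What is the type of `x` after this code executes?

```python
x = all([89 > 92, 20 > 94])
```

all() returns bool

bool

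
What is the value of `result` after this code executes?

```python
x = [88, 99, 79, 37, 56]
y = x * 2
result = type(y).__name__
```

x is list; y is list; result = 'list'

'list'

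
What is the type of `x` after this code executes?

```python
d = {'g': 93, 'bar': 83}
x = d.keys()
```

.keys() returns dict_keys view

dict_keys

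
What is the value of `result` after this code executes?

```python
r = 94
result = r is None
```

r = 94; result = False

False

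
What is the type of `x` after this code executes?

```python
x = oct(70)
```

oct() returns str representation

str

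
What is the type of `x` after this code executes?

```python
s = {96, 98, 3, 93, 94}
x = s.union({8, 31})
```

set.union() returns a new set

set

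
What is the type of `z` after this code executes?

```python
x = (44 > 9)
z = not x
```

'not' returns bool

bool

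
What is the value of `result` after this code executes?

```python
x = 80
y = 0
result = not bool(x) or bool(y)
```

x = 80; y = 0; result = False

False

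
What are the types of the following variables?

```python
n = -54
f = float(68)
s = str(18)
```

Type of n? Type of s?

n is assigned a bare integer (no decimal point), so it is an int; s is assigned the result of calling str(), which returns a str

int, str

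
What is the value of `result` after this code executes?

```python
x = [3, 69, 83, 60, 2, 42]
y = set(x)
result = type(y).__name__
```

x is list; y is set; result = 'set'

'set'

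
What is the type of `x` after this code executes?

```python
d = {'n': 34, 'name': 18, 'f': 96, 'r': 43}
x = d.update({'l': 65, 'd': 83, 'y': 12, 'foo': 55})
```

dict.update() returns None

NoneType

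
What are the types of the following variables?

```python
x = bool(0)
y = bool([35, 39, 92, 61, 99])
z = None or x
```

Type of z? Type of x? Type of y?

None or bool returns the bool; bool() returns bool; bool() returns bool

bool, bool, bool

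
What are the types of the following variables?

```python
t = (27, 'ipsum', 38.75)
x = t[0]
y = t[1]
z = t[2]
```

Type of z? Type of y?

tuple[2] is float; tuple[1] is str

float, str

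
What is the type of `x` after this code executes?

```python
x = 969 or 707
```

'or' returns first truthy value (int)

int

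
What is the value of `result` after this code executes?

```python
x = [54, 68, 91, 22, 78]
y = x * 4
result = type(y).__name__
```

x is list; y is list; result = 'list'

'list'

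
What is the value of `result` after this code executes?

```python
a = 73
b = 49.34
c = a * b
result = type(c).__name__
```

a is int; b is float; c is float; result = 'float'

'float'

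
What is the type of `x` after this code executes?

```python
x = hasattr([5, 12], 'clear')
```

hasattr() returns bool

bool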